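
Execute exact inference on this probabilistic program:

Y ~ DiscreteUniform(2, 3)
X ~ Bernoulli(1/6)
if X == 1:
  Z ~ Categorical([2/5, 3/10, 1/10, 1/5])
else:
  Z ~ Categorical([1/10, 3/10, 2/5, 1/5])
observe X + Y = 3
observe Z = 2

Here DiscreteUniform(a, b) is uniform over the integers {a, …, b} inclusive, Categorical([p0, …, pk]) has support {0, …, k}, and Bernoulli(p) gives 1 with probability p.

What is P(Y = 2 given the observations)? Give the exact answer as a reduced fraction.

Enumerate traces; 2 have nonzero weight after conditioning:
  (Y=2, X=1, Z=2) weight 1/120
  (Y=3, X=0, Z=2) weight 1/6
Group by Y:
  weight(Y=2) = 1/120
  weight(Y=3) = 1/6
Total weight = 1/120 + 1/6 = 7/40
P(Y=2 | obs) = 1/120 / 7/40 = 1/21
P(Y=3 | obs) = 1/6 / 7/40 = 20/21

P(Y = 2 | obs) = 1/21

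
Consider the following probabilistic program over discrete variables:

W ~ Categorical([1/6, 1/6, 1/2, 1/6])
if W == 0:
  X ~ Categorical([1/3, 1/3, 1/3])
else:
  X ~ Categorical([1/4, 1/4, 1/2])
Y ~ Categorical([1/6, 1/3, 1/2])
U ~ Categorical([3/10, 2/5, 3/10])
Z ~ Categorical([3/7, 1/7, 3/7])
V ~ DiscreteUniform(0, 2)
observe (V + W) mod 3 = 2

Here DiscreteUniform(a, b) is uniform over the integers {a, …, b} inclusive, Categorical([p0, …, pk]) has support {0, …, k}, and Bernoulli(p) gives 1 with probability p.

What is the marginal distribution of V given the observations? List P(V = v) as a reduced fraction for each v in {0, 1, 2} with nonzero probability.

P(V=0) = 1/2, P(V=1) = 1/6, P(V=2) = 1/3

Enumerate traces; 324 have nonzero weight after conditioning:
  (W=0, X=0, Y=0, U=0, Z=0, V=2) weight 1/2520
  (W=0, X=0, Y=0, U=0, Z=1, V=2) weight 1/7560
  (W=0, X=0, Y=0, U=0, Z=2, V=2) weight 1/2520
  (W=0, X=0, Y=0, U=1, Z=0, V=2) weight 1/1890
  (W=0, X=0, Y=0, U=1, Z=1, V=2) weight 1/5670
  (W=0, X=0, Y=0, U=1, Z=2, V=2) weight 1/1890
  (W=0, X=0, Y=0, U=2, Z=0, V=2) weight 1/2520
  (W=0, X=0, Y=0, U=2, Z=1, V=2) weight 1/7560
  (W=1, X=0, Y=0, U=0, Z=0, V=1) weight 1/3360
  (W=2, X=0, Y=0, U=0, Z=0, V=0) weight 1/1120
  … 314 more
Group by V:
  weight(V=0) = 1/6
  weight(V=1) = 1/18
  weight(V=2) = 1/9
Total weight = 1/6 + 1/18 + 1/9 = 1/3
P(V=0 | obs) = 1/6 / 1/3 = 1/2
P(V=1 | obs) = 1/18 / 1/3 = 1/6
P(V=2 | obs) = 1/9 / 1/3 = 1/3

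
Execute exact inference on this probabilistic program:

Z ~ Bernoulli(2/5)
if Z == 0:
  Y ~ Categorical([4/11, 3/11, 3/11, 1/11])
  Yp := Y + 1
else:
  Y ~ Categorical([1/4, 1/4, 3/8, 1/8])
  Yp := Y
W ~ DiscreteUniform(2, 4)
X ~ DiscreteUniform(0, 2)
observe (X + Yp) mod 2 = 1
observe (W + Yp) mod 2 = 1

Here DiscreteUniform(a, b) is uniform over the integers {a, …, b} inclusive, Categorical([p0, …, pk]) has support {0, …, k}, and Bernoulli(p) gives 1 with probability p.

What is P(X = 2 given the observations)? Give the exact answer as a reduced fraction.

Enumerate traces; 20 have nonzero weight after conditioning:
  (Z=0, Y=0, W=2, X=0) weight 4/165
  (Z=0, Y=0, W=2, X=2) weight 4/165
  (Z=0, Y=0, W=4, X=0) weight 4/165
  (Z=0, Y=0, W=4, X=2) weight 4/165
  (Z=0, Y=1, W=3, X=1) weight 1/55
  (Z=0, Y=2, W=2, X=0) weight 1/55
  (Z=0, Y=2, W=2, X=2) weight 1/55
  (Z=0, Y=2, W=4, X=0) weight 1/55
  … 12 more
Group by X:
  weight(X=0) = 13/110
  weight(X=1) = 103/1980
  weight(X=2) = 13/110
Total weight = 13/110 + 103/1980 + 13/110 = 571/1980
P(X=0 | obs) = 13/110 / 571/1980 = 234/571
P(X=1 | obs) = 103/1980 / 571/1980 = 103/571
P(X=2 | obs) = 13/110 / 571/1980 = 234/571

P(X = 2 | obs) = 234/571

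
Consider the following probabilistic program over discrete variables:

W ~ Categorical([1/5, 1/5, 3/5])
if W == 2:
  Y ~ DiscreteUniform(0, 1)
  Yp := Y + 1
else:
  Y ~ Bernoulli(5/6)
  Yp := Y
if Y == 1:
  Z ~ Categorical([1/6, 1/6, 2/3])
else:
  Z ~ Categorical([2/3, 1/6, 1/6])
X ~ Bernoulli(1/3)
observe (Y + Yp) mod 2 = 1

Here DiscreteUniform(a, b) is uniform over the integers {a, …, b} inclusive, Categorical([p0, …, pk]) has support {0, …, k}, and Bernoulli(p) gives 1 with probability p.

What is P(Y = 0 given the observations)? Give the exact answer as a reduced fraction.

Enumerate traces; 12 have nonzero weight after conditioning:
  (W=2, Y=0, Z=0, X=0) weight 2/15
  (W=2, Y=0, Z=0, X=1) weight 1/15
  (W=2, Y=0, Z=1, X=0) weight 1/30
  (W=2, Y=0, Z=1, X=1) weight 1/60
  (W=2, Y=0, Z=2, X=0) weight 1/30
  (W=2, Y=0, Z=2, X=1) weight 1/60
  (W=2, Y=1, Z=0, X=0) weight 1/30
  (W=2, Y=1, Z=0, X=1) weight 1/60
  … 4 more
Group by Y:
  weight(Y=0) = 3/10
  weight(Y=1) = 3/10
Total weight = 3/10 + 3/10 = 3/5
P(Y=0 | obs) = 3/10 / 3/5 = 1/2
P(Y=1 | obs) = 3/10 / 3/5 = 1/2

P(Y = 0 | obs) = 1/2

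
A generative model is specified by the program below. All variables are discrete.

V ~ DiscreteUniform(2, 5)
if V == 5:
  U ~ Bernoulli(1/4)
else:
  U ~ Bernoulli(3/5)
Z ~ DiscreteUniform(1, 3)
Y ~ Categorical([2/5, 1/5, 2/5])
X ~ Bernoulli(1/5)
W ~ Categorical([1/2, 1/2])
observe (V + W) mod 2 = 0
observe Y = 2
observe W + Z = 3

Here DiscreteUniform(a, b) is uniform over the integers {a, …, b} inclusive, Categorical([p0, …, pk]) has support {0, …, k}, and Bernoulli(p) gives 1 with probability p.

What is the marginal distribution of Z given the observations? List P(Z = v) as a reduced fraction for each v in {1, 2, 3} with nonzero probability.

P(Z=2) = 1/2, P(Z=3) = 1/2

Enumerate traces; 16 have nonzero weight after conditioning:
  (V=2, U=0, Z=3, Y=2, X=0, W=0) weight 2/375
  (V=2, U=0, Z=3, Y=2, X=1, W=0) weight 1/750
  (V=2, U=1, Z=3, Y=2, X=0, W=0) weight 1/125
  (V=2, U=1, Z=3, Y=2, X=1, W=0) weight 1/500
  (V=3, U=0, Z=2, Y=2, X=0, W=1) weight 2/375
  (V=3, U=0, Z=2, Y=2, X=1, W=1) weight 1/750
  (V=3, U=1, Z=2, Y=2, X=0, W=1) weight 1/125
  (V=3, U=1, Z=2, Y=2, X=1, W=1) weight 1/500
  … 8 more
Group by Z:
  weight(Z=2) = 1/30
  weight(Z=3) = 1/30
Total weight = 1/30 + 1/30 = 1/15
P(Z=2 | obs) = 1/30 / 1/15 = 1/2
P(Z=3 | obs) = 1/30 / 1/15 = 1/2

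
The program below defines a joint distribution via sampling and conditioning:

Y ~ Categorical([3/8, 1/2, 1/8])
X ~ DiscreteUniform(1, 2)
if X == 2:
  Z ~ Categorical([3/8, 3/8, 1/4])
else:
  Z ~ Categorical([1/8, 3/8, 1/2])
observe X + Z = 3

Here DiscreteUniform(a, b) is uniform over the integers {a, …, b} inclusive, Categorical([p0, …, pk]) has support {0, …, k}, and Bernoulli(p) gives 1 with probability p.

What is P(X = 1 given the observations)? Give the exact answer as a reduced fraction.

P(X = 1 | obs) = 4/7

Enumerate traces; 6 have nonzero weight after conditioning:
  (Y=0, X=1, Z=2) weight 3/32
  (Y=0, X=2, Z=1) weight 9/128
  (Y=1, X=1, Z=2) weight 1/8
  (Y=1, X=2, Z=1) weight 3/32
  (Y=2, X=1, Z=2) weight 1/32
  (Y=2, X=2, Z=1) weight 3/128
Group by X:
  weight(X=1) = 1/4
  weight(X=2) = 3/16
Total weight = 1/4 + 3/16 = 7/16
P(X=1 | obs) = 1/4 / 7/16 = 4/7
P(X=2 | obs) = 3/16 / 7/16 = 3/7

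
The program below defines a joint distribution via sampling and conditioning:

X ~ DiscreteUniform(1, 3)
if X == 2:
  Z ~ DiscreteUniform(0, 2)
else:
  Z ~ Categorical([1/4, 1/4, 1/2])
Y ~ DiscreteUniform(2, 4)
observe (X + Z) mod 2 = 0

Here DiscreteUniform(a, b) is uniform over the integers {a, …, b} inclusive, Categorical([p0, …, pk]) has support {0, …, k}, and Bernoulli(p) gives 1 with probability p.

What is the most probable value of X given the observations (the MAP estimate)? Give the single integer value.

Enumerate traces; 12 have nonzero weight after conditioning:
  (X=1, Z=1, Y=2) weight 1/36
  (X=1, Z=1, Y=3) weight 1/36
  (X=1, Z=1, Y=4) weight 1/36
  (X=2, Z=0, Y=2) weight 1/27
  (X=2, Z=0, Y=3) weight 1/27
  (X=2, Z=0, Y=4) weight 1/27
  (X=2, Z=2, Y=2) weight 1/27
  (X=2, Z=2, Y=3) weight 1/27
  (X=3, Z=1, Y=2) weight 1/36
  … 3 more
Group by X:
  weight(X=1) = 1/12
  weight(X=2) = 2/9
  weight(X=3) = 1/12
Total weight = 1/12 + 2/9 + 1/12 = 7/18
P(X=1 | obs) = 1/12 / 7/18 = 3/14
P(X=2 | obs) = 2/9 / 7/18 = 4/7
P(X=3 | obs) = 1/12 / 7/18 = 3/14
argmax = 2

argmax_v P(X = v | obs) = 2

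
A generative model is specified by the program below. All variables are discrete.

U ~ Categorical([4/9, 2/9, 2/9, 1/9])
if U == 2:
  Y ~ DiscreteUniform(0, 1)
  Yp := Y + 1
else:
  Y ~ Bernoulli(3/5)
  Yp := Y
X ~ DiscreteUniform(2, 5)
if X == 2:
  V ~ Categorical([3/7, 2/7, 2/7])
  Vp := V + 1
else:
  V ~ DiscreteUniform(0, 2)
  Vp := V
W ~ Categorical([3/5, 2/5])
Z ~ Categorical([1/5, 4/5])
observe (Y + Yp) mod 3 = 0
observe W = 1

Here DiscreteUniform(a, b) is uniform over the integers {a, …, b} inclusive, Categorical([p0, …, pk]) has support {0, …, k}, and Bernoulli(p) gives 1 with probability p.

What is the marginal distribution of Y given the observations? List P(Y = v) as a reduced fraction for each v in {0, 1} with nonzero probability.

Enumerate traces; 96 have nonzero weight after conditioning:
  (U=0, Y=0, X=2, V=0, W=1, Z=0) weight 4/2625
  (U=0, Y=0, X=2, V=0, W=1, Z=1) weight 16/2625
  (U=0, Y=0, X=2, V=1, W=1, Z=0) weight 8/7875
  (U=0, Y=0, X=2, V=1, W=1, Z=1) weight 32/7875
  (U=0, Y=0, X=2, V=2, W=1, Z=0) weight 8/7875
  (U=0, Y=0, X=2, V=2, W=1, Z=1) weight 32/7875
  (U=0, Y=0, X=3, V=0, W=1, Z=0) weight 4/3375
  (U=0, Y=0, X=3, V=0, W=1, Z=1) weight 16/3375
  (U=2, Y=1, X=2, V=0, W=1, Z=0) weight 1/1050
  … 87 more
Group by Y:
  weight(Y=0) = 28/225
  weight(Y=1) = 2/45
Total weight = 28/225 + 2/45 = 38/225
P(Y=0 | obs) = 28/225 / 38/225 = 14/19
P(Y=1 | obs) = 2/45 / 38/225 = 5/19

P(Y=0) = 14/19, P(Y=1) = 5/19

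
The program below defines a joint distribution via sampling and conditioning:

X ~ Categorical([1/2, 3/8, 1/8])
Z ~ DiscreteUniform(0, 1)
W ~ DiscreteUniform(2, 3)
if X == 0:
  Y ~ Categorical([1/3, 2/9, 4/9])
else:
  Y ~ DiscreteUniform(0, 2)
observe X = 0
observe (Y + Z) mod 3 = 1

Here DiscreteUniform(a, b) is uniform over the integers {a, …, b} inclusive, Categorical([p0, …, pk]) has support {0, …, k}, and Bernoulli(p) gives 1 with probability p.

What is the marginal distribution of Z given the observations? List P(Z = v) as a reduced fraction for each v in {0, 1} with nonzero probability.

P(Z=0) = 2/5, P(Z=1) = 3/5

Enumerate traces; 4 have nonzero weight after conditioning:
  (X=0, Z=0, W=2, Y=1) weight 1/36
  (X=0, Z=0, W=3, Y=1) weight 1/36
  (X=0, Z=1, W=2, Y=0) weight 1/24
  (X=0, Z=1, W=3, Y=0) weight 1/24
Group by Z:
  weight(Z=0) = 1/18
  weight(Z=1) = 1/12
Total weight = 1/18 + 1/12 = 5/36
P(Z=0 | obs) = 1/18 / 5/36 = 2/5
P(Z=1 | obs) = 1/12 / 5/36 = 3/5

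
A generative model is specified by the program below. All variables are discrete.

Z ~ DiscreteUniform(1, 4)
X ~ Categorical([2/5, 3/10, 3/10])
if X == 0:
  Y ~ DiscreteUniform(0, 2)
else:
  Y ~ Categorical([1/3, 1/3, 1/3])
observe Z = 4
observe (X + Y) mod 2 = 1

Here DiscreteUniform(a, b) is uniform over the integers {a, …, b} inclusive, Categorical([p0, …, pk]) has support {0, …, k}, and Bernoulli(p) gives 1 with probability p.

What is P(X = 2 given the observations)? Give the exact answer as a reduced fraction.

Enumerate traces; 4 have nonzero weight after conditioning:
  (Z=4, X=0, Y=1) weight 1/30
  (Z=4, X=1, Y=0) weight 1/40
  (Z=4, X=1, Y=2) weight 1/40
  (Z=4, X=2, Y=1) weight 1/40
Group by X:
  weight(X=0) = 1/30
  weight(X=1) = 1/20
  weight(X=2) = 1/40
Total weight = 1/30 + 1/20 + 1/40 = 13/120
P(X=0 | obs) = 1/30 / 13/120 = 4/13
P(X=1 | obs) = 1/20 / 13/120 = 6/13
P(X=2 | obs) = 1/40 / 13/120 = 3/13

P(X = 2 | obs) = 3/13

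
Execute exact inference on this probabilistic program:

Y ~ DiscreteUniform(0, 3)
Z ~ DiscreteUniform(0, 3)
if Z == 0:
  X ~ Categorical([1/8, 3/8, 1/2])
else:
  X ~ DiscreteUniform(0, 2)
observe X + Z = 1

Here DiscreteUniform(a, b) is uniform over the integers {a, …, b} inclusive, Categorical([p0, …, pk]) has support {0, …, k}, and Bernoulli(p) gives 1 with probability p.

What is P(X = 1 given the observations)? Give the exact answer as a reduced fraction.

Enumerate traces; 8 have nonzero weight after conditioning:
  (Y=0, Z=0, X=1) weight 3/128
  (Y=0, Z=1, X=0) weight 1/48
  (Y=1, Z=0, X=1) weight 3/128
  (Y=1, Z=1, X=0) weight 1/48
  (Y=2, Z=0, X=1) weight 3/128
  (Y=2, Z=1, X=0) weight 1/48
  (Y=3, Z=0, X=1) weight 3/128
  (Y=3, Z=1, X=0) weight 1/48
Group by X:
  weight(X=0) = 1/12
  weight(X=1) = 3/32
Total weight = 1/12 + 3/32 = 17/96
P(X=0 | obs) = 1/12 / 17/96 = 8/17
P(X=1 | obs) = 3/32 / 17/96 = 9/17

P(X = 1 | obs) = 9/17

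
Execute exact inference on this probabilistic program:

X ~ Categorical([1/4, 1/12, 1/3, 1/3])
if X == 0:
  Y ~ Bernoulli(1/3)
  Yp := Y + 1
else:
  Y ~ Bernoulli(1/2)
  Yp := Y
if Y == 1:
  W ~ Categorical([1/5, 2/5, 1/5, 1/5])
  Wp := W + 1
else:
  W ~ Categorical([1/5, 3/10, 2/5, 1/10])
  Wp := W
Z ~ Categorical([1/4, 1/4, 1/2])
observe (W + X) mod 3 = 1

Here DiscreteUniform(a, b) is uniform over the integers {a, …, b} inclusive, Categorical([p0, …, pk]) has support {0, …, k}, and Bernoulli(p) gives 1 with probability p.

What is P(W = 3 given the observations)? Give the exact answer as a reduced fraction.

Enumerate traces; 30 have nonzero weight after conditioning:
  (X=0, Y=0, W=1, Z=0) weight 1/80
  (X=0, Y=0, W=1, Z=1) weight 1/80
  (X=0, Y=0, W=1, Z=2) weight 1/40
  (X=0, Y=1, W=1, Z=0) weight 1/120
  (X=0, Y=1, W=1, Z=1) weight 1/120
  (X=0, Y=1, W=1, Z=2) weight 1/60
  (X=1, Y=0, W=0, Z=0) weight 1/480
  (X=1, Y=0, W=0, Z=1) weight 1/480
  (X=1, Y=0, W=3, Z=0) weight 1/960
  (X=2, Y=0, W=2, Z=0) weight 1/60
  … 20 more
Group by W:
  weight(W=0) = 1/60
  weight(W=1) = 1/5
  weight(W=2) = 1/10
  weight(W=3) = 1/80
Total weight = 1/60 + 1/5 + 1/10 + 1/80 = 79/240
P(W=0 | obs) = 1/60 / 79/240 = 4/79
P(W=1 | obs) = 1/5 / 79/240 = 48/79
P(W=2 | obs) = 1/10 / 79/240 = 24/79
P(W=3 | obs) = 1/80 / 79/240 = 3/79

P(W = 3 | obs) = 3/79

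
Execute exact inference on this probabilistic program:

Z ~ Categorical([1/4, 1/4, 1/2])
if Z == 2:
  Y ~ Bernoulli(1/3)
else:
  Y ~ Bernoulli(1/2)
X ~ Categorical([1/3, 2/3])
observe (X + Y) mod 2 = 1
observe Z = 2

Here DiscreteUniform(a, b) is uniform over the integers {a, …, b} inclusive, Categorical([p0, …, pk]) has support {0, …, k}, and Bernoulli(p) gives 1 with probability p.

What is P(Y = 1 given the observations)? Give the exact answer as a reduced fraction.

P(Y = 1 | obs) = 1/5

Enumerate traces; 2 have nonzero weight after conditioning:
  (Z=2, Y=0, X=1) weight 2/9
  (Z=2, Y=1, X=0) weight 1/18
Group by Y:
  weight(Y=0) = 2/9
  weight(Y=1) = 1/18
Total weight = 2/9 + 1/18 = 5/18
P(Y=0 | obs) = 2/9 / 5/18 = 4/5
P(Y=1 | obs) = 1/18 / 5/18 = 1/5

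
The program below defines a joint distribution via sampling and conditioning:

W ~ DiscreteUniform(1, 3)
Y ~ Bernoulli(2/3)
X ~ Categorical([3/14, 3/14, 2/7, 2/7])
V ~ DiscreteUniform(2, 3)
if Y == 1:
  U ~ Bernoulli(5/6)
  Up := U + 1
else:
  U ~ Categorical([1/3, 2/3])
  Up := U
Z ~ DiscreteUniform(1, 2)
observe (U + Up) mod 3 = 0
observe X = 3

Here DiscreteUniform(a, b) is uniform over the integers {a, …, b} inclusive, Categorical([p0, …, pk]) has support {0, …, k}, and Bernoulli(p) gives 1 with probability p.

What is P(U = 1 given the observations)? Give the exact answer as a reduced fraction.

Enumerate traces; 24 have nonzero weight after conditioning:
  (W=1, Y=0, X=3, V=2, U=0, Z=1) weight 1/378
  (W=1, Y=0, X=3, V=2, U=0, Z=2) weight 1/378
  (W=1, Y=0, X=3, V=3, U=0, Z=1) weight 1/378
  (W=1, Y=0, X=3, V=3, U=0, Z=2) weight 1/378
  (W=1, Y=1, X=3, V=2, U=1, Z=1) weight 5/378
  (W=1, Y=1, X=3, V=2, U=1, Z=2) weight 5/378
  (W=1, Y=1, X=3, V=3, U=1, Z=1) weight 5/378
  (W=1, Y=1, X=3, V=3, U=1, Z=2) weight 5/378
  … 16 more
Group by U:
  weight(U=0) = 2/63
  weight(U=1) = 10/63
Total weight = 2/63 + 10/63 = 4/21
P(U=0 | obs) = 2/63 / 4/21 = 1/6
P(U=1 | obs) = 10/63 / 4/21 = 5/6

P(U = 1 | obs) = 5/6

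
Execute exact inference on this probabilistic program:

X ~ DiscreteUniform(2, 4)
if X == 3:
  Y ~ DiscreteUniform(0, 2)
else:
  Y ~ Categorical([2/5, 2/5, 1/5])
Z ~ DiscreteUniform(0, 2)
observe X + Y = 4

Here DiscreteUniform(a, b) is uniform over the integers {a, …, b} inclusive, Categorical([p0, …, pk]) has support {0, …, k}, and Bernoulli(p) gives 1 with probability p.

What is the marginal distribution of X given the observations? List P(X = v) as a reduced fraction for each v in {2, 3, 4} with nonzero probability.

Enumerate traces; 9 have nonzero weight after conditioning:
  (X=2, Y=2, Z=0) weight 1/45
  (X=2, Y=2, Z=1) weight 1/45
  (X=2, Y=2, Z=2) weight 1/45
  (X=3, Y=1, Z=0) weight 1/27
  (X=3, Y=1, Z=1) weight 1/27
  (X=3, Y=1, Z=2) weight 1/27
  (X=4, Y=0, Z=0) weight 2/45
  (X=4, Y=0, Z=1) weight 2/45
  … 1 more
Group by X:
  weight(X=2) = 1/15
  weight(X=3) = 1/9
  weight(X=4) = 2/15
Total weight = 1/15 + 1/9 + 2/15 = 14/45
P(X=2 | obs) = 1/15 / 14/45 = 3/14
P(X=3 | obs) = 1/9 / 14/45 = 5/14
P(X=4 | obs) = 2/15 / 14/45 = 3/7

P(X=2) = 3/14, P(X=3) = 5/14, P(X=4) = 3/7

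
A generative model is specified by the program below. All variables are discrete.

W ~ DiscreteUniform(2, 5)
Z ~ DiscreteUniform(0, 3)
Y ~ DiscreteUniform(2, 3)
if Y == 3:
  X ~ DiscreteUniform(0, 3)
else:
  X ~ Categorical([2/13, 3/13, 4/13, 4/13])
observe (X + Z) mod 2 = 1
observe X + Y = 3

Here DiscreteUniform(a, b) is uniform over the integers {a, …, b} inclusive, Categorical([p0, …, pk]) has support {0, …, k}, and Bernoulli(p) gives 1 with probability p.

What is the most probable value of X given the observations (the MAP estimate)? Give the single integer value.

argmax_v P(X = v | obs) = 0

Enumerate traces; 16 have nonzero weight after conditioning:
  (W=2, Z=0, Y=2, X=1) weight 3/416
  (W=2, Z=1, Y=3, X=0) weight 1/128
  (W=2, Z=2, Y=2, X=1) weight 3/416
  (W=2, Z=3, Y=3, X=0) weight 1/128
  (W=3, Z=0, Y=2, X=1) weight 3/416
  (W=3, Z=1, Y=3, X=0) weight 1/128
  (W=3, Z=2, Y=2, X=1) weight 3/416
  (W=3, Z=3, Y=3, X=0) weight 1/128
  … 8 more
Group by X:
  weight(X=0) = 1/16
  weight(X=1) = 3/52
Total weight = 1/16 + 3/52 = 25/208
P(X=0 | obs) = 1/16 / 25/208 = 13/25
P(X=1 | obs) = 3/52 / 25/208 = 12/25
argmax = 0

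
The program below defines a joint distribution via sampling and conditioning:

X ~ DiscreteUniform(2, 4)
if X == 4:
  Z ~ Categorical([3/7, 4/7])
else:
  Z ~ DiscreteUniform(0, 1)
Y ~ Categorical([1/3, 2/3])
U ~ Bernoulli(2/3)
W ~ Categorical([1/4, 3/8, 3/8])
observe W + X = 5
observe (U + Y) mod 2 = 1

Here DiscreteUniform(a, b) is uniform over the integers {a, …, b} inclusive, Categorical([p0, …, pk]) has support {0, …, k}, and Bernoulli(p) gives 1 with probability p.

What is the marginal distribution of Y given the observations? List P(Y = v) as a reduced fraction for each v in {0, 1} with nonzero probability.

P(Y=0) = 1/2, P(Y=1) = 1/2

Enumerate traces; 8 have nonzero weight after conditioning:
  (X=3, Z=0, Y=0, U=1, W=2) weight 1/72
  (X=3, Z=0, Y=1, U=0, W=2) weight 1/72
  (X=3, Z=1, Y=0, U=1, W=2) weight 1/72
  (X=3, Z=1, Y=1, U=0, W=2) weight 1/72
  (X=4, Z=0, Y=0, U=1, W=1) weight 1/84
  (X=4, Z=0, Y=1, U=0, W=1) weight 1/84
  (X=4, Z=1, Y=0, U=1, W=1) weight 1/63
  (X=4, Z=1, Y=1, U=0, W=1) weight 1/63
Group by Y:
  weight(Y=0) = 1/18
  weight(Y=1) = 1/18
Total weight = 1/18 + 1/18 = 1/9
P(Y=0 | obs) = 1/18 / 1/9 = 1/2
P(Y=1 | obs) = 1/18 / 1/9 = 1/2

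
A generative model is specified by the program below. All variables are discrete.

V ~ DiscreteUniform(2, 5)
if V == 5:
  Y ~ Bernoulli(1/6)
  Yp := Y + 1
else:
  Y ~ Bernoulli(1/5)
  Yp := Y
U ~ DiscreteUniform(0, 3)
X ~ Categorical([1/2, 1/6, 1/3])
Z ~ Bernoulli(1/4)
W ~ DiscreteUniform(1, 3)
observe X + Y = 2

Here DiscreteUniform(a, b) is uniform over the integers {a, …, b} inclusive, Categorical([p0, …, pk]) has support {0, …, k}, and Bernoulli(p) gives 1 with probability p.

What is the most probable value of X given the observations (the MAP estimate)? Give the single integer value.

Enumerate traces; 192 have nonzero weight after conditioning:
  (V=2, Y=0, U=0, X=2, Z=0, W=1) weight 1/240
  (V=2, Y=0, U=0, X=2, Z=0, W=2) weight 1/240
  (V=2, Y=0, U=0, X=2, Z=0, W=3) weight 1/240
  (V=2, Y=0, U=0, X=2, Z=1, W=1) weight 1/720
  (V=2, Y=0, U=0, X=2, Z=1, W=2) weight 1/720
  (V=2, Y=0, U=0, X=2, Z=1, W=3) weight 1/720
  (V=2, Y=0, U=1, X=2, Z=0, W=1) weight 1/240
  (V=2, Y=0, U=1, X=2, Z=0, W=2) weight 1/240
  (V=2, Y=1, U=0, X=1, Z=0, W=1) weight 1/1920
  … 183 more
Group by X:
  weight(X=1) = 23/720
  weight(X=2) = 97/360
Total weight = 23/720 + 97/360 = 217/720
P(X=1 | obs) = 23/720 / 217/720 = 23/217
P(X=2 | obs) = 97/360 / 217/720 = 194/217
argmax = 2

argmax_v P(X = v | obs) = 2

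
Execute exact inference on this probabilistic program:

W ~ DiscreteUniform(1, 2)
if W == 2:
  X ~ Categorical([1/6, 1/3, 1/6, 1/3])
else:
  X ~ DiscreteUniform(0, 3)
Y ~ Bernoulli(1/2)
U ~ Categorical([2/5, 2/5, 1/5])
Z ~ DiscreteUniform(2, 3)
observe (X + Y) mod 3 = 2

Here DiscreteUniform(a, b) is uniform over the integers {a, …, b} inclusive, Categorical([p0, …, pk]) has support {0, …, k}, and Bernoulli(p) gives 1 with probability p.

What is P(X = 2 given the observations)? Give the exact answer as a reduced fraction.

Enumerate traces; 24 have nonzero weight after conditioning:
  (W=1, X=1, Y=1, U=0, Z=2) weight 1/80
  (W=1, X=1, Y=1, U=0, Z=3) weight 1/80
  (W=1, X=1, Y=1, U=1, Z=2) weight 1/80
  (W=1, X=1, Y=1, U=1, Z=3) weight 1/80
  (W=1, X=1, Y=1, U=2, Z=2) weight 1/160
  (W=1, X=1, Y=1, U=2, Z=3) weight 1/160
  (W=1, X=2, Y=0, U=0, Z=2) weight 1/80
  (W=1, X=2, Y=0, U=0, Z=3) weight 1/80
  … 16 more
Group by X:
  weight(X=1) = 7/48
  weight(X=2) = 5/48
Total weight = 7/48 + 5/48 = 1/4
P(X=1 | obs) = 7/48 / 1/4 = 7/12
P(X=2 | obs) = 5/48 / 1/4 = 5/12

P(X = 2 | obs) = 5/12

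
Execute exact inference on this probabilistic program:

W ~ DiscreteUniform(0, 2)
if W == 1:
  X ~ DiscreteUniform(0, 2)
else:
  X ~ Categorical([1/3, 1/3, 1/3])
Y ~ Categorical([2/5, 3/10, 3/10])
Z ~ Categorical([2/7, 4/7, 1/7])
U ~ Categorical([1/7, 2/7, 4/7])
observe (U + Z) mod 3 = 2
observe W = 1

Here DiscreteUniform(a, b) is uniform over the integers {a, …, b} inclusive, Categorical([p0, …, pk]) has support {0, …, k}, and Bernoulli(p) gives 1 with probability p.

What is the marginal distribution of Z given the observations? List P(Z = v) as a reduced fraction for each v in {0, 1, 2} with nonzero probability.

P(Z=0) = 8/17, P(Z=1) = 8/17, P(Z=2) = 1/17

Enumerate traces; 27 have nonzero weight after conditioning:
  (W=1, X=0, Y=0, Z=0, U=2) weight 16/2205
  (W=1, X=0, Y=0, Z=1, U=1) weight 16/2205
  (W=1, X=0, Y=0, Z=2, U=0) weight 2/2205
  (W=1, X=0, Y=1, Z=0, U=2) weight 4/735
  (W=1, X=0, Y=1, Z=1, U=1) weight 4/735
  (W=1, X=0, Y=1, Z=2, U=0) weight 1/1470
  (W=1, X=0, Y=2, Z=0, U=2) weight 4/735
  (W=1, X=0, Y=2, Z=1, U=1) weight 4/735
  … 19 more
Group by Z:
  weight(Z=0) = 8/147
  weight(Z=1) = 8/147
  weight(Z=2) = 1/147
Total weight = 8/147 + 8/147 + 1/147 = 17/147
P(Z=0 | obs) = 8/147 / 17/147 = 8/17
P(Z=1 | obs) = 8/147 / 17/147 = 8/17
P(Z=2 | obs) = 1/147 / 17/147 = 1/17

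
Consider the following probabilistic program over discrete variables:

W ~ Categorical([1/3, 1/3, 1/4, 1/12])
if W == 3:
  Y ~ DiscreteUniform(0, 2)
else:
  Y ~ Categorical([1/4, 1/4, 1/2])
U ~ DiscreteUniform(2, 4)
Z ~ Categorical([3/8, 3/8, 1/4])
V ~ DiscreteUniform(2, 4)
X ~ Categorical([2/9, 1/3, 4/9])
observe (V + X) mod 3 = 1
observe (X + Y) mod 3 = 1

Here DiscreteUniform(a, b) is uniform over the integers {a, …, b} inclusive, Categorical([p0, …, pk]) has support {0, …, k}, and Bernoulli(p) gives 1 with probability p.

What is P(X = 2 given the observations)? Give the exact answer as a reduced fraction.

P(X = 2 | obs) = 56/93

Enumerate traces; 108 have nonzero weight after conditioning:
  (W=0, Y=0, U=2, Z=0, V=3, X=1) weight 1/864
  (W=0, Y=0, U=2, Z=1, V=3, X=1) weight 1/864
  (W=0, Y=0, U=2, Z=2, V=3, X=1) weight 1/1296
  (W=0, Y=0, U=3, Z=0, V=3, X=1) weight 1/864
  (W=0, Y=0, U=3, Z=1, V=3, X=1) weight 1/864
  (W=0, Y=0, U=3, Z=2, V=3, X=1) weight 1/1296
  (W=0, Y=0, U=4, Z=0, V=3, X=1) weight 1/864
  (W=0, Y=0, U=4, Z=1, V=3, X=1) weight 1/864
  (W=0, Y=1, U=2, Z=0, V=4, X=0) weight 1/1296
  (W=0, Y=2, U=2, Z=0, V=2, X=2) weight 1/324
  … 98 more
Group by X:
  weight(X=0) = 37/1944
  weight(X=1) = 37/1296
  weight(X=2) = 35/486
Total weight = 37/1944 + 37/1296 + 35/486 = 155/1296
P(X=0 | obs) = 37/1944 / 155/1296 = 74/465
P(X=1 | obs) = 37/1296 / 155/1296 = 37/155
P(X=2 | obs) = 35/486 / 155/1296 = 56/93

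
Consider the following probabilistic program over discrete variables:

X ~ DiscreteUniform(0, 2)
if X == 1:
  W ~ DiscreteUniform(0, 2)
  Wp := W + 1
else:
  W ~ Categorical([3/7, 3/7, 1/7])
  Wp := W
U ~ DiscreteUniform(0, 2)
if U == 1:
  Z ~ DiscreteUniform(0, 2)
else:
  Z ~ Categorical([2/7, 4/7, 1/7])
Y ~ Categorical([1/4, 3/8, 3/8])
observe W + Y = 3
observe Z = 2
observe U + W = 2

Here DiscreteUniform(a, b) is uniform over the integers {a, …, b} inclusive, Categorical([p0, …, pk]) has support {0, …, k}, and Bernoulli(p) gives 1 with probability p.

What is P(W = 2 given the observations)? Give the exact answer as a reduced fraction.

Enumerate traces; 6 have nonzero weight after conditioning:
  (X=0, W=1, U=1, Z=2, Y=2) weight 1/168
  (X=0, W=2, U=0, Z=2, Y=1) weight 1/1176
  (X=1, W=1, U=1, Z=2, Y=2) weight 1/216
  (X=1, W=2, U=0, Z=2, Y=1) weight 1/504
  (X=2, W=1, U=1, Z=2, Y=2) weight 1/168
  (X=2, W=2, U=0, Z=2, Y=1) weight 1/1176
Group by W:
  weight(W=1) = 25/1512
  weight(W=2) = 13/3528
Total weight = 25/1512 + 13/3528 = 107/5292
P(W=1 | obs) = 25/1512 / 107/5292 = 175/214
P(W=2 | obs) = 13/3528 / 107/5292 = 39/214

P(W = 2 | obs) = 39/214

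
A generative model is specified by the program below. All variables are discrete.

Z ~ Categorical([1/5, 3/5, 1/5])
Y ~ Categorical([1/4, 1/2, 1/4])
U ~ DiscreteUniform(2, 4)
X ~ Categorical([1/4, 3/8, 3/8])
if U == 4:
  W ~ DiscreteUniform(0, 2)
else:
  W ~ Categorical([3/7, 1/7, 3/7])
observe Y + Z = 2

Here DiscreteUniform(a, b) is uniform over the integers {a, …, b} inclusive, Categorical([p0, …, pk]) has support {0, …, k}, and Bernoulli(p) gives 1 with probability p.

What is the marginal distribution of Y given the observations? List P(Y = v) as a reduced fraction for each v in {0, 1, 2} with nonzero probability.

P(Y=0) = 1/8, P(Y=1) = 3/4, P(Y=2) = 1/8

Enumerate traces; 81 have nonzero weight after conditioning:
  (Z=0, Y=2, U=2, X=0, W=0) weight 1/560
  (Z=0, Y=2, U=2, X=0, W=1) weight 1/1680
  (Z=0, Y=2, U=2, X=0, W=2) weight 1/560
  (Z=0, Y=2, U=2, X=1, W=0) weight 3/1120
  (Z=0, Y=2, U=2, X=1, W=1) weight 1/1120
  (Z=0, Y=2, U=2, X=1, W=2) weight 3/1120
  (Z=0, Y=2, U=2, X=2, W=0) weight 3/1120
  (Z=0, Y=2, U=2, X=2, W=1) weight 1/1120
  (Z=1, Y=1, U=2, X=0, W=0) weight 3/280
  (Z=2, Y=0, U=2, X=0, W=0) weight 1/560
  … 71 more
Group by Y:
  weight(Y=0) = 1/20
  weight(Y=1) = 3/10
  weight(Y=2) = 1/20
Total weight = 1/20 + 3/10 + 1/20 = 2/5
P(Y=0 | obs) = 1/20 / 2/5 = 1/8
P(Y=1 | obs) = 3/10 / 2/5 = 3/4
P(Y=2 | obs) = 1/20 / 2/5 = 1/8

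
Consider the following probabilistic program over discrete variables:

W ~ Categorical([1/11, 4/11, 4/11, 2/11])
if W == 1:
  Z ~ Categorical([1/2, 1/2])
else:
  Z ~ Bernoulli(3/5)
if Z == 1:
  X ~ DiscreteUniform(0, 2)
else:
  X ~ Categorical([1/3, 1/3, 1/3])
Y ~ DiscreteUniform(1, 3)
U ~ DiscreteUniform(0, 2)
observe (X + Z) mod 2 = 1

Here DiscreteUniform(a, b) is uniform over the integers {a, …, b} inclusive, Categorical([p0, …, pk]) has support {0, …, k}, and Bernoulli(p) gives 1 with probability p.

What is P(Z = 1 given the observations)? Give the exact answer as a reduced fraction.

Enumerate traces; 108 have nonzero weight after conditioning:
  (W=0, Z=0, X=1, Y=1, U=0) weight 2/1485
  (W=0, Z=0, X=1, Y=1, U=1) weight 2/1485
  (W=0, Z=0, X=1, Y=1, U=2) weight 2/1485
  (W=0, Z=0, X=1, Y=2, U=0) weight 2/1485
  (W=0, Z=0, X=1, Y=2, U=1) weight 2/1485
  (W=0, Z=0, X=1, Y=2, U=2) weight 2/1485
  (W=0, Z=0, X=1, Y=3, U=0) weight 2/1485
  (W=0, Z=0, X=1, Y=3, U=1) weight 2/1485
  (W=0, Z=1, X=0, Y=1, U=0) weight 1/495
  … 99 more
Group by Z:
  weight(Z=0) = 8/55
  weight(Z=1) = 62/165
Total weight = 8/55 + 62/165 = 86/165
P(Z=0 | obs) = 8/55 / 86/165 = 12/43
P(Z=1 | obs) = 62/165 / 86/165 = 31/43

P(Z = 1 | obs) = 31/43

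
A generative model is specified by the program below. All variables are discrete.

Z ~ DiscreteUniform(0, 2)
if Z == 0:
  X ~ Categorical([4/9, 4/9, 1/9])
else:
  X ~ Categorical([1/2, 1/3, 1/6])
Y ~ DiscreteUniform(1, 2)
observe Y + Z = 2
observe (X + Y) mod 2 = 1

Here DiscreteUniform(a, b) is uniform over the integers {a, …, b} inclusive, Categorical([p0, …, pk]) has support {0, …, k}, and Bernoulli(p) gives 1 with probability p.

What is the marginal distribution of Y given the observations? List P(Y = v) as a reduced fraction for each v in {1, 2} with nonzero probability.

P(Y=1) = 3/5, P(Y=2) = 2/5

Enumerate traces; 3 have nonzero weight after conditioning:
  (Z=0, X=1, Y=2) weight 2/27
  (Z=1, X=0, Y=1) weight 1/12
  (Z=1, X=2, Y=1) weight 1/36
Group by Y:
  weight(Y=1) = 1/9
  weight(Y=2) = 2/27
Total weight = 1/9 + 2/27 = 5/27
P(Y=1 | obs) = 1/9 / 5/27 = 3/5
P(Y=2 | obs) = 2/27 / 5/27 = 2/5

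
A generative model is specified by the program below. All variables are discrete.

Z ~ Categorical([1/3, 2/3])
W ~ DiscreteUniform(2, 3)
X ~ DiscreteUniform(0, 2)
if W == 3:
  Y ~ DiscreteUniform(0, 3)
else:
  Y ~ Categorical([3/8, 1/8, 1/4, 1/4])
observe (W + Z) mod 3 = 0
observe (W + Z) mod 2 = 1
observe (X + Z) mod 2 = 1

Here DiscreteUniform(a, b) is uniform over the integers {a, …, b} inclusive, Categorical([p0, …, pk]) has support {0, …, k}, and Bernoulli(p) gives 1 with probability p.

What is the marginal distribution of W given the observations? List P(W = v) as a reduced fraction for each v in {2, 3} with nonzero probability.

Enumerate traces; 12 have nonzero weight after conditioning:
  (Z=0, W=3, X=1, Y=0) weight 1/72
  (Z=0, W=3, X=1, Y=1) weight 1/72
  (Z=0, W=3, X=1, Y=2) weight 1/72
  (Z=0, W=3, X=1, Y=3) weight 1/72
  (Z=1, W=2, X=0, Y=0) weight 1/24
  (Z=1, W=2, X=0, Y=1) weight 1/72
  (Z=1, W=2, X=0, Y=2) weight 1/36
  (Z=1, W=2, X=0, Y=3) weight 1/36
  … 4 more
Group by W:
  weight(W=2) = 2/9
  weight(W=3) = 1/18
Total weight = 2/9 + 1/18 = 5/18
P(W=2 | obs) = 2/9 / 5/18 = 4/5
P(W=3 | obs) = 1/18 / 5/18 = 1/5

P(W=2) = 4/5, P(W=3) = 1/5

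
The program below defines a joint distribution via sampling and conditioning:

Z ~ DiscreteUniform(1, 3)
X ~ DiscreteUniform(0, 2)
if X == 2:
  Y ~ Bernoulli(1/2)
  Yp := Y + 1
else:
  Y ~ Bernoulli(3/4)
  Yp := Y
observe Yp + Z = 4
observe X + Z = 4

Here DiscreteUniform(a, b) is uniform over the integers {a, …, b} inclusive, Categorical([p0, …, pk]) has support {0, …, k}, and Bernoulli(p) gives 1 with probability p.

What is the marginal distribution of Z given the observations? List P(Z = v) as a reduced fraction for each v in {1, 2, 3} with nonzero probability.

Enumerate traces; 2 have nonzero weight after conditioning:
  (Z=2, X=2, Y=1) weight 1/18
  (Z=3, X=1, Y=1) weight 1/12
Group by Z:
  weight(Z=2) = 1/18
  weight(Z=3) = 1/12
Total weight = 1/18 + 1/12 = 5/36
P(Z=2 | obs) = 1/18 / 5/36 = 2/5
P(Z=3 | obs) = 1/12 / 5/36 = 3/5

P(Z=2) = 2/5, P(Z=3) = 3/5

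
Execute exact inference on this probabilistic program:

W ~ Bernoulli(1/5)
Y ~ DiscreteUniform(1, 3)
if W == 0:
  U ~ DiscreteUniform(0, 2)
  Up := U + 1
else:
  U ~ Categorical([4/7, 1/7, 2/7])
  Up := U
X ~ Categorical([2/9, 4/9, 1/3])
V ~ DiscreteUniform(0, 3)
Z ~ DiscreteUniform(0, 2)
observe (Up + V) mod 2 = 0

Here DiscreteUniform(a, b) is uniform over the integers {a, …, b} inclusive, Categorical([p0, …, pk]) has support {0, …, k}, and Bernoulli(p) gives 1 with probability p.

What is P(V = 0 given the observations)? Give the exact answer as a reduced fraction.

Enumerate traces; 324 have nonzero weight after conditioning:
  (W=0, Y=1, U=0, X=0, V=1, Z=0) weight 2/1215
  (W=0, Y=1, U=0, X=0, V=1, Z=1) weight 2/1215
  (W=0, Y=1, U=0, X=0, V=1, Z=2) weight 2/1215
  (W=0, Y=1, U=0, X=0, V=3, Z=0) weight 2/1215
  (W=0, Y=1, U=0, X=0, V=3, Z=1) weight 2/1215
  (W=0, Y=1, U=0, X=0, V=3, Z=2) weight 2/1215
  (W=0, Y=1, U=0, X=1, V=1, Z=0) weight 4/1215
  (W=0, Y=1, U=0, X=1, V=1, Z=1) weight 4/1215
  (W=0, Y=1, U=1, X=0, V=0, Z=0) weight 2/1215
  (W=0, Y=1, U=1, X=0, V=2, Z=0) weight 2/1215
  … 314 more
Group by V:
  weight(V=0) = 23/210
  weight(V=1) = 59/420
  weight(V=2) = 23/210
  weight(V=3) = 59/420
Total weight = 23/210 + 59/420 + 23/210 + 59/420 = 1/2
P(V=0 | obs) = 23/210 / 1/2 = 23/105
P(V=1 | obs) = 59/420 / 1/2 = 59/210
P(V=2 | obs) = 23/210 / 1/2 = 23/105
P(V=3 | obs) = 59/420 / 1/2 = 59/210

P(V = 0 | obs) = 23/105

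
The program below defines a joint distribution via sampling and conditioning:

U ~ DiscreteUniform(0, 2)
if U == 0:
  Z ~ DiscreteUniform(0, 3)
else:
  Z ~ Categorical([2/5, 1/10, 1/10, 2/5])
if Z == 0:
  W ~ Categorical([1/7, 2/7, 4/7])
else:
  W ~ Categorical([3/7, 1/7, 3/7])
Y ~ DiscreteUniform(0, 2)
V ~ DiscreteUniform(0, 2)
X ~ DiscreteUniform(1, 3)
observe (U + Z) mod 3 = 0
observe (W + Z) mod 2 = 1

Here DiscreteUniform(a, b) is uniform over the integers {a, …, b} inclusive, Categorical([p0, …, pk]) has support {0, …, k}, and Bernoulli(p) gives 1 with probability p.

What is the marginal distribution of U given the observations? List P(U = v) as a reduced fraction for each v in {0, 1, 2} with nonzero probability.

P(U=0) = 20/27, P(U=1) = 1/27, P(U=2) = 2/9

Enumerate traces; 162 have nonzero weight after conditioning:
  (U=0, Z=0, W=1, Y=0, V=0, X=1) weight 1/1134
  (U=0, Z=0, W=1, Y=0, V=0, X=2) weight 1/1134
  (U=0, Z=0, W=1, Y=0, V=0, X=3) weight 1/1134
  (U=0, Z=0, W=1, Y=0, V=1, X=1) weight 1/1134
  (U=0, Z=0, W=1, Y=0, V=1, X=2) weight 1/1134
  (U=0, Z=0, W=1, Y=0, V=1, X=3) weight 1/1134
  (U=0, Z=0, W=1, Y=0, V=2, X=1) weight 1/1134
  (U=0, Z=0, W=1, Y=0, V=2, X=2) weight 1/1134
  (U=1, Z=2, W=1, Y=0, V=0, X=1) weight 1/5670
  (U=2, Z=1, W=0, Y=0, V=0, X=1) weight 1/1890
  … 152 more
Group by U:
  weight(U=0) = 2/21
  weight(U=1) = 1/210
  weight(U=2) = 1/35
Total weight = 2/21 + 1/210 + 1/35 = 9/70
P(U=0 | obs) = 2/21 / 9/70 = 20/27
P(U=1 | obs) = 1/210 / 9/70 = 1/27
P(U=2 | obs) = 1/35 / 9/70 = 2/9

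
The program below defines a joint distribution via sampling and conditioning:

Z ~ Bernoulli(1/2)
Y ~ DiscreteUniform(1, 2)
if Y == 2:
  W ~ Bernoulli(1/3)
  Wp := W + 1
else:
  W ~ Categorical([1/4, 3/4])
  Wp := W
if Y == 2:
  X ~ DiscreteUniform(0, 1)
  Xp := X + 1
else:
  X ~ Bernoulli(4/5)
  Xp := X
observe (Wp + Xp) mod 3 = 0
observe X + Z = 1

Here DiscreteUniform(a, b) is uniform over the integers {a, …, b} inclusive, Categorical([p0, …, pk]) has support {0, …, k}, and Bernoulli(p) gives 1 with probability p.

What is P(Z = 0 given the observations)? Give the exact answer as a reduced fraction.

Enumerate traces; 3 have nonzero weight after conditioning:
  (Z=0, Y=2, W=0, X=1) weight 1/12
  (Z=1, Y=1, W=0, X=0) weight 1/80
  (Z=1, Y=2, W=1, X=0) weight 1/24
Group by Z:
  weight(Z=0) = 1/12
  weight(Z=1) = 13/240
Total weight = 1/12 + 13/240 = 11/80
P(Z=0 | obs) = 1/12 / 11/80 = 20/33
P(Z=1 | obs) = 13/240 / 11/80 = 13/33

P(Z = 0 | obs) = 20/33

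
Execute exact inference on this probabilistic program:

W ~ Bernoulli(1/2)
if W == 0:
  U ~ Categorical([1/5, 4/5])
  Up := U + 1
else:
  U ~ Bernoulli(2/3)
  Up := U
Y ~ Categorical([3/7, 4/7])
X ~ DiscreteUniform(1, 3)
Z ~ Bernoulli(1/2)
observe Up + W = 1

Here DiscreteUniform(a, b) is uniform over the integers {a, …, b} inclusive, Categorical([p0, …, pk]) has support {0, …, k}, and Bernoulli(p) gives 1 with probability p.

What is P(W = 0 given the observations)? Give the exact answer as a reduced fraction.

P(W = 0 | obs) = 3/8

Enumerate traces; 24 have nonzero weight after conditioning:
  (W=0, U=0, Y=0, X=1, Z=0) weight 1/140
  (W=0, U=0, Y=0, X=1, Z=1) weight 1/140
  (W=0, U=0, Y=0, X=2, Z=0) weight 1/140
  (W=0, U=0, Y=0, X=2, Z=1) weight 1/140
  (W=0, U=0, Y=0, X=3, Z=0) weight 1/140
  (W=0, U=0, Y=0, X=3, Z=1) weight 1/140
  (W=0, U=0, Y=1, X=1, Z=0) weight 1/105
  (W=0, U=0, Y=1, X=1, Z=1) weight 1/105
  (W=1, U=0, Y=0, X=1, Z=0) weight 1/84
  … 15 more
Group by W:
  weight(W=0) = 1/10
  weight(W=1) = 1/6
Total weight = 1/10 + 1/6 = 4/15
P(W=0 | obs) = 1/10 / 4/15 = 3/8
P(W=1 | obs) = 1/6 / 4/15 = 5/8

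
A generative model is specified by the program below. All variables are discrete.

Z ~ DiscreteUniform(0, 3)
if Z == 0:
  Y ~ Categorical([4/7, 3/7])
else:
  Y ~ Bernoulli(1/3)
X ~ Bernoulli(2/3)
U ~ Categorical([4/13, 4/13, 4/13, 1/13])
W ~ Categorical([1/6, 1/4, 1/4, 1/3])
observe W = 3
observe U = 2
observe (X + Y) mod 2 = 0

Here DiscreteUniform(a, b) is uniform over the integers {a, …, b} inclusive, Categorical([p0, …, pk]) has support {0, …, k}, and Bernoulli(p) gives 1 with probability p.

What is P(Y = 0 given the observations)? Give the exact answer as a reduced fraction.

P(Y = 0 | obs) = 9/19

Enumerate traces; 8 have nonzero weight after conditioning:
  (Z=0, Y=0, X=0, U=2, W=3) weight 4/819
  (Z=0, Y=1, X=1, U=2, W=3) weight 2/273
  (Z=1, Y=0, X=0, U=2, W=3) weight 2/351
  (Z=1, Y=1, X=1, U=2, W=3) weight 2/351
  (Z=2, Y=0, X=0, U=2, W=3) weight 2/351
  (Z=2, Y=1, X=1, U=2, W=3) weight 2/351
  (Z=3, Y=0, X=0, U=2, W=3) weight 2/351
  (Z=3, Y=1, X=1, U=2, W=3) weight 2/351
Group by Y:
  weight(Y=0) = 2/91
  weight(Y=1) = 20/819
Total weight = 2/91 + 20/819 = 38/819
P(Y=0 | obs) = 2/91 / 38/819 = 9/19
P(Y=1 | obs) = 20/819 / 38/819 = 10/19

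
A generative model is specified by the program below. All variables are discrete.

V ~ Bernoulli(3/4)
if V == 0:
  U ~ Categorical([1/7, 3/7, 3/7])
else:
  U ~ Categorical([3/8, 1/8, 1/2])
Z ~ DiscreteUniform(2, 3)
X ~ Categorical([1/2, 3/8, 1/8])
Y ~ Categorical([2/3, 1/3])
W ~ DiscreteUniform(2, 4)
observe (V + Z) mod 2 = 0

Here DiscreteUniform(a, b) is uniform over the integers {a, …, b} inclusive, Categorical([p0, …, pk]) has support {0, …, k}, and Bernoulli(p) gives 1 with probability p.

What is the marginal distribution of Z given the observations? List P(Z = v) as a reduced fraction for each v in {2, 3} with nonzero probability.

P(Z=2) = 1/4, P(Z=3) = 3/4

Enumerate traces; 108 have nonzero weight after conditioning:
  (V=0, U=0, Z=2, X=0, Y=0, W=2) weight 1/504
  (V=0, U=0, Z=2, X=0, Y=0, W=3) weight 1/504
  (V=0, U=0, Z=2, X=0, Y=0, W=4) weight 1/504
  (V=0, U=0, Z=2, X=0, Y=1, W=2) weight 1/1008
  (V=0, U=0, Z=2, X=0, Y=1, W=3) weight 1/1008
  (V=0, U=0, Z=2, X=0, Y=1, W=4) weight 1/1008
  (V=0, U=0, Z=2, X=1, Y=0, W=2) weight 1/672
  (V=0, U=0, Z=2, X=1, Y=0, W=3) weight 1/672
  (V=1, U=0, Z=3, X=0, Y=0, W=2) weight 1/64
  … 99 more
Group by Z:
  weight(Z=2) = 1/8
  weight(Z=3) = 3/8
Total weight = 1/8 + 3/8 = 1/2
P(Z=2 | obs) = 1/8 / 1/2 = 1/4
P(Z=3 | obs) = 3/8 / 1/2 = 3/4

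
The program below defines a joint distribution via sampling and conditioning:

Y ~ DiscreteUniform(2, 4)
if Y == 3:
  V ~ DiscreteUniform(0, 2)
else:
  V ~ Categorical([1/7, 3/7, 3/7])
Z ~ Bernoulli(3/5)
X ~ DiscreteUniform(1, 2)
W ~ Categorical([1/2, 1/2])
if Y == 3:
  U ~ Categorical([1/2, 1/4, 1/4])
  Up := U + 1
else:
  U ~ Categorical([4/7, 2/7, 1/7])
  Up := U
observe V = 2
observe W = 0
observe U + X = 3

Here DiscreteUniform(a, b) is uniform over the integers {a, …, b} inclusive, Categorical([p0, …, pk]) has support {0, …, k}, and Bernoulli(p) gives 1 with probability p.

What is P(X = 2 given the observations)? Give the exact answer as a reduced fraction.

P(X = 2 | obs) = 193/314

Enumerate traces; 12 have nonzero weight after conditioning:
  (Y=2, V=2, Z=0, X=1, W=0, U=2) weight 1/490
  (Y=2, V=2, Z=0, X=2, W=0, U=1) weight 1/245
  (Y=2, V=2, Z=1, X=1, W=0, U=2) weight 3/980
  (Y=2, V=2, Z=1, X=2, W=0, U=1) weight 3/490
  (Y=3, V=2, Z=0, X=1, W=0, U=2) weight 1/360
  (Y=3, V=2, Z=0, X=2, W=0, U=1) weight 1/360
  (Y=3, V=2, Z=1, X=1, W=0, U=2) weight 1/240
  (Y=3, V=2, Z=1, X=2, W=0, U=1) weight 1/240
  … 4 more
Group by X:
  weight(X=1) = 121/7056
  weight(X=2) = 193/7056
Total weight = 121/7056 + 193/7056 = 157/3528
P(X=1 | obs) = 121/7056 / 157/3528 = 121/314
P(X=2 | obs) = 193/7056 / 157/3528 = 193/314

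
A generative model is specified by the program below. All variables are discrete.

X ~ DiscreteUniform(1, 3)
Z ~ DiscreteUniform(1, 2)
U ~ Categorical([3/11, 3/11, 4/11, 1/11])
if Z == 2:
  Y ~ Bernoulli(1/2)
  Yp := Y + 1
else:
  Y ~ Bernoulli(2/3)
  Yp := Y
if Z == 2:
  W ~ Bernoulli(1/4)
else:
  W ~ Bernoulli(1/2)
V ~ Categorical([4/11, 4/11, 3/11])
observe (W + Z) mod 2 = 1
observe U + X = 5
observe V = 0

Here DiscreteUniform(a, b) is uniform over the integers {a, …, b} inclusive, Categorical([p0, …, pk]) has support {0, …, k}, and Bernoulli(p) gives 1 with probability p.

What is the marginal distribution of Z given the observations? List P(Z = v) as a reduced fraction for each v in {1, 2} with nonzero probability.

Enumerate traces; 8 have nonzero weight after conditioning:
  (X=2, Z=1, U=3, Y=0, W=0, V=0) weight 1/1089
  (X=2, Z=1, U=3, Y=1, W=0, V=0) weight 2/1089
  (X=2, Z=2, U=3, Y=0, W=1, V=0) weight 1/1452
  (X=2, Z=2, U=3, Y=1, W=1, V=0) weight 1/1452
  (X=3, Z=1, U=2, Y=0, W=0, V=0) weight 4/1089
  (X=3, Z=1, U=2, Y=1, W=0, V=0) weight 8/1089
  (X=3, Z=2, U=2, Y=0, W=1, V=0) weight 1/363
  (X=3, Z=2, U=2, Y=1, W=1, V=0) weight 1/363
Group by Z:
  weight(Z=1) = 5/363
  weight(Z=2) = 5/726
Total weight = 5/363 + 5/726 = 5/242
P(Z=1 | obs) = 5/363 / 5/242 = 2/3
P(Z=2 | obs) = 5/726 / 5/242 = 1/3

P(Z=1) = 2/3, P(Z=2) = 1/3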